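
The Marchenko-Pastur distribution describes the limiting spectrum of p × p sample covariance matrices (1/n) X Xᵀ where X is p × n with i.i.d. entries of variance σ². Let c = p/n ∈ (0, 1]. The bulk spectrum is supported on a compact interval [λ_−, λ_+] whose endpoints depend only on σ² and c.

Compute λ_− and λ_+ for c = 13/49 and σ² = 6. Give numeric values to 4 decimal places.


c = 13/49 = 0.265306; √c = 0.515079.
λ_− = σ² (1 − √c)² = 6 · (1 − 0.515079)² = 6 · (0.484921)² = 1.410892.
λ_+ = σ² (1 + √c)² = 6 · (1 + 0.515079)² = 6 · (1.515079)² = 13.772782.

Rounded to 4 decimal places: λ_− ≈ 1.4109, λ_+ ≈ 13.7728.


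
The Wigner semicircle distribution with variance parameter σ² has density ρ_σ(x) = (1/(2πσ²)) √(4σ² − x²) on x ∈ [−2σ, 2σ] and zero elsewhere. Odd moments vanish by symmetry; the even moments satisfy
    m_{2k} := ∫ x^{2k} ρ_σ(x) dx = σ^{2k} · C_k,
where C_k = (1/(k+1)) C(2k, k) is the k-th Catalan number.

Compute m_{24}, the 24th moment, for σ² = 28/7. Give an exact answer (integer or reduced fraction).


By the scaled semicircle moment identity, m_{2k} = σ^{2k} · C_k with k = 12.
C_12 = (1/(k+1)) · C(2k, k) = (1/13) · C(24, 12) = (1/13) · 2704156 = 208012.
σ^{2k} = (σ²)^k = (28/7)^12 = 16777216.

Therefore m_{24} = σ^{24} · C_12 = 16777216 · 208012 = 3489862254592.


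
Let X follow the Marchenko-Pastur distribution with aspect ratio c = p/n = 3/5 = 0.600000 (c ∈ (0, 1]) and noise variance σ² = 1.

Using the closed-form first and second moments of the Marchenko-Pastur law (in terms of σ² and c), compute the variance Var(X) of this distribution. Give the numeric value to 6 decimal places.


Recall the MP moments m_1 = E[X] = σ² and m_2 = E[X²] = σ⁴ (1 + c).
m_1 = E[X] = σ² = 1, so m_1² = 1.
m_2 = E[X²] = σ⁴ (1 + c) = 1 · (1 + 0.600000) = 1 · 1.600000 = 1.600000.
(Note m_2 − m_1² simplifies to c · σ⁴ = 0.600000 · 1.)

Var(X) = m_2 − m_1² = 1.600000 − 1 = 0.600000.


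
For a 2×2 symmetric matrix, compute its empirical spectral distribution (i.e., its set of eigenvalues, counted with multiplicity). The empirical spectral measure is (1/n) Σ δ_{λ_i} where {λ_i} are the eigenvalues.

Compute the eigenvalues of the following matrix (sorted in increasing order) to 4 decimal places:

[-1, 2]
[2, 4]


Since M is real symmetric, both eigenvalues are real; they are the roots of det(λI − M) = λ² − (tr M) λ + det M.
tr M = -1 + 4 = 3.
det M = (-1)·4 − 2² = -4 − 4 = -8.
Characteristic polynomial: λ² − 3λ − 8 = 0.
Discriminant Δ = (tr M)² − 4·det M = 9 − (-32) = 41; √Δ = 6.403124.
λ = (tr M ± √Δ)/2 = (3 ± 6.403124)/2, giving (tr M − √Δ)/2 = -1.7016 and (tr M + √Δ)/2 = 4.7016.

Eigenvalues sorted in increasing order: [-1.7016, 4.7016].


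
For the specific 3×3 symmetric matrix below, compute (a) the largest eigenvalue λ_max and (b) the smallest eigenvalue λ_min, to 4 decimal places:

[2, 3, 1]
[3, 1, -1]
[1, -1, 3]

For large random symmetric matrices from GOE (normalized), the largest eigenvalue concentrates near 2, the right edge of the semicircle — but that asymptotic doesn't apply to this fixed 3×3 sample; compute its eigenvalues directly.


Since M is real symmetric, all three eigenvalues are real; they are the roots of det(λI − M) = λ³ − (tr M) λ² + s λ − det M, where s is the sum of the principal 2×2 minors.
tr M = 2 + 1 + 3 = 6.
s = (2·1 − 3²) + (2·3 − 1²) + (1·3 − (-1)²) = -7 + 5 + 2 = 0.
det M (expand along row 1) = 2·2 − 3·10 + 1·(-4) = -30.
Characteristic polynomial: λ³ − 6λ² + 30 = 0.
Substitute λ = y + (tr M)/3 = y + 2.000000 to remove the quadratic term: y³ + p·y + q = 0 with p = s − (tr M)²/3 = -12.000000 and q = −2(tr M)³/27 + (tr M)·s/3 − det M = 14.000000.
Three real roots ⇒ use the trigonometric (Viète) form: r = 2√(−p/3) = 4.000000, φ = arccos(3q/(p·r)) = arccos(-0.875000) = 2.636232 rad.
y_k = r·cos(φ/3 − 2πk/3) for k = 0, 1, 2 gives y = 2.552475, 1.390906, -3.943381.
λ_k = y_k + 2.000000 gives λ = 4.5525, 3.3909, -1.9434 (check: the sum is 6.0000 = tr M).

Hence λ_max = 4.5525 and λ_min = -1.9434.


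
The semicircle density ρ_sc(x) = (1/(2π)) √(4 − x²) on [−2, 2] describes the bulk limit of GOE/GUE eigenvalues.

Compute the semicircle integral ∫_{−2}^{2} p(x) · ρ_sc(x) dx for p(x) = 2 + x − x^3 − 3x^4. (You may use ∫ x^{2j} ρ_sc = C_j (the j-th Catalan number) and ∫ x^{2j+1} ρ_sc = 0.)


Write p(x) = Σ a_i x^i, split into monomials and integrate each against ρ_sc separately.
Using ∫ x^{2j} ρ_sc = C_j = (1/(j+1)) C(2j, j) (Catalan numbers) and ∫ x^{2j+1} ρ_sc = 0 (odd monomials vanish by symmetry):
  i = 0 (even): a_0 · C_{0} = 2 · 1 = 2
  i = 1 (odd): ∫ x^1 ρ_sc = 0 (vanishes)
  i = 3 (odd): ∫ x^3 ρ_sc = 0 (vanishes)
  i = 4 (even): a_4 · C_{2} = -3 · 2 = -6

Summing the contributions: ∫_{−2}^{2} p(x) ρ_sc(x) dx = 2 + (-6) = -4.


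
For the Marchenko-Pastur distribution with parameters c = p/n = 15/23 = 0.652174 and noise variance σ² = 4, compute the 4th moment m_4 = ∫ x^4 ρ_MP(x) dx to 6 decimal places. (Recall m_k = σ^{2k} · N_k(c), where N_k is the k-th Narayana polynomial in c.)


E[X⁴] = σ⁸ (1 + 6c + 6c² + c³) (fourth MP moment). With σ² = 4 (so σ⁸ = 256) and c = 15/23 = 0.652174: E[X⁴] = 256 · (1 + 6·0.652174 + 6·(0.652174)² + (0.652174)³) = 256 · 7.742418.

So E[X^4] = 1982.059012.


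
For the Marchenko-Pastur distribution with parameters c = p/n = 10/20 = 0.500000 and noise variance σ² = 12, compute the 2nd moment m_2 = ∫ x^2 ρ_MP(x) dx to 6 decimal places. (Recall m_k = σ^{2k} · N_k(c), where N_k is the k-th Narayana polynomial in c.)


E[X²] = σ⁴ (1 + c) (second MP moment). With σ² = 12 (so σ⁴ = 144) and c = 10/20 = 0.500000: E[X²] = 144 · (1 + 0.500000) = 144 · 1.500000.

So E[X^2] = 216.000000.


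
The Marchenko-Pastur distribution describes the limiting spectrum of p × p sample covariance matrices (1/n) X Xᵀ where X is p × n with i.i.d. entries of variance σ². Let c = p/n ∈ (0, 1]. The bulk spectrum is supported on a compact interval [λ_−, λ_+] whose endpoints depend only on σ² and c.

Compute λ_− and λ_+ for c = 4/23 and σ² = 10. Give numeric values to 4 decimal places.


c = 4/23 = 0.173913; √c = 0.417029.
λ_− = σ² (1 − √c)² = 10 · (1 − 0.417029)² = 10 · (0.582971)² = 3.398554.
λ_+ = σ² (1 + √c)² = 10 · (1 + 0.417029)² = 10 · (1.417029)² = 20.079707.

Rounded to 4 decimal places: λ_− ≈ 3.3986, λ_+ ≈ 20.0797.


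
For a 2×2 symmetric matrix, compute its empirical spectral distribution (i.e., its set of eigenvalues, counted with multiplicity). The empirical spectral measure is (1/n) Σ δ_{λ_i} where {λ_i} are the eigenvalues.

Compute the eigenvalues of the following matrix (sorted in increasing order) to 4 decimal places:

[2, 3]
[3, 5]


Since M is real symmetric, both eigenvalues are real; they are the roots of det(λI − M) = λ² − (tr M) λ + det M.
tr M = 2 + 5 = 7.
det M = 2·5 − 3² = 10 − 9 = 1.
Characteristic polynomial: λ² − 7λ + 1 = 0.
Discriminant Δ = (tr M)² − 4·det M = 49 − 4 = 45; √Δ = 6.708204.
λ = (tr M ± √Δ)/2 = (7 ± 6.708204)/2, giving (tr M − √Δ)/2 = 0.1459 and (tr M + √Δ)/2 = 6.8541.

Eigenvalues sorted in increasing order: [0.1459, 6.8541].


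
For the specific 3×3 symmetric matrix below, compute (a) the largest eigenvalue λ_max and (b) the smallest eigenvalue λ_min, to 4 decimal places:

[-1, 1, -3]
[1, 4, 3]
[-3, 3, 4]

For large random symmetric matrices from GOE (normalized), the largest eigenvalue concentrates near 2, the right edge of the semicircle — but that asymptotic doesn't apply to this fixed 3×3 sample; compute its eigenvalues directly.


Since M is real symmetric, all three eigenvalues are real; they are the roots of det(λI − M) = λ³ − (tr M) λ² + s λ − det M, where s is the sum of the principal 2×2 minors.
tr M = -1 + 4 + 4 = 7.
s = ((-1)·4 − 1²) + ((-1)·4 − (-3)²) + (4·4 − 3²) = -5 + (-13) + 7 = -11.
det M (expand along row 1) = (-1)·7 − 1·13 + (-3)·15 = -65.
Characteristic polynomial: λ³ − 7λ² − 11λ + 65 = 0.
Substitute λ = y + (tr M)/3 = y + 2.333333 to remove the quadratic term: y³ + p·y + q = 0 with p = s − (tr M)²/3 = -27.333333 and q = −2(tr M)³/27 + (tr M)·s/3 − det M = 13.925926.
Three real roots ⇒ use the trigonometric (Viète) form: r = 2√(−p/3) = 6.036923, φ = arccos(3q/(p·r)) = arccos(-0.253184) = 1.826767 rad.
y_k = r·cos(φ/3 − 2πk/3) for k = 0, 1, 2 gives y = 4.951877, 0.514467, -5.466343.
λ_k = y_k + 2.333333 gives λ = 7.2852, 2.8478, -3.1330 (check: the sum is 7.0000 = tr M).

Hence λ_max = 7.2852 and λ_min = -3.1330.


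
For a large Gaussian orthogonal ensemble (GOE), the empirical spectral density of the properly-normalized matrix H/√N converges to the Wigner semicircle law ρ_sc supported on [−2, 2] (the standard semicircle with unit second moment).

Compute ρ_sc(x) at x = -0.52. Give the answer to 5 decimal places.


ρ_sc(x) = (1/(2π)) √(4 − x²). With x = -0.52:
  4 − x² = 4 − (-0.52)² = 4 − 0.270400 = 3.729600.
  √(4 − x²) = 1.931217.
  1/(2π) = 0.159155.
  ρ_sc(-0.52) = 0.159155 · 1.931217 = 0.307363.

Rounded to 5 decimal places: ρ_sc(-0.52) ≈ 0.30736.


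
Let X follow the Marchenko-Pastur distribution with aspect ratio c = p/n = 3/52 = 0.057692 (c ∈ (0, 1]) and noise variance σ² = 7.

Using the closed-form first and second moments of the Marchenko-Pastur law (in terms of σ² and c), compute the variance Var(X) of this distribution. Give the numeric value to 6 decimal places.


Recall the MP moments m_1 = E[X] = σ² and m_2 = E[X²] = σ⁴ (1 + c).
m_1 = E[X] = σ² = 7, so m_1² = 49.
m_2 = E[X²] = σ⁴ (1 + c) = 49 · (1 + 0.057692) = 49 · 1.057692 = 51.826923.
(Note m_2 − m_1² simplifies to c · σ⁴ = 0.057692 · 49.)

Var(X) = m_2 − m_1² = 51.826923 − 49 = 2.826923.


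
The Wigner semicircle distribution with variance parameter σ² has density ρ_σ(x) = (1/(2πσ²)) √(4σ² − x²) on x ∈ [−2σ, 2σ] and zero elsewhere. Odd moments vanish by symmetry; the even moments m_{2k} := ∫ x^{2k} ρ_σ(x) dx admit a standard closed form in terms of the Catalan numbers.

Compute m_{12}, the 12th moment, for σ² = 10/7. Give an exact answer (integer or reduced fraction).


By the scaled semicircle moment identity, m_{2k} = σ^{2k} · C_k with k = 6.
C_6 = (1/(k+1)) · C(2k, k) = (1/7) · C(12, 6) = (1/7) · 924 = 132.
σ^{2k} = (σ²)^k = (10/7)^6 = 1000000/117649.

Therefore m_{12} = σ^{12} · C_6 = (1000000/117649) · 132 = 132000000/117649.


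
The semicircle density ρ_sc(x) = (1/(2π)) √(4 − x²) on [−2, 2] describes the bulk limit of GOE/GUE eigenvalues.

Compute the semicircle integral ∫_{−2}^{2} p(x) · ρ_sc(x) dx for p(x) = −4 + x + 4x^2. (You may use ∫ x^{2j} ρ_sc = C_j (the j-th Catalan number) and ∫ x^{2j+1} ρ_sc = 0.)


Write p(x) = Σ a_i x^i, split into monomials and integrate each against ρ_sc separately.
Using ∫ x^{2j} ρ_sc = C_j = (1/(j+1)) C(2j, j) (Catalan numbers) and ∫ x^{2j+1} ρ_sc = 0 (odd monomials vanish by symmetry):
  i = 0 (even): a_0 · C_{0} = -4 · 1 = -4
  i = 1 (odd): ∫ x^1 ρ_sc = 0 (vanishes)
  i = 2 (even): a_2 · C_{1} = 4 · 1 = 4

Summing the contributions: ∫_{−2}^{2} p(x) ρ_sc(x) dx = (-4) + 4 = 0.


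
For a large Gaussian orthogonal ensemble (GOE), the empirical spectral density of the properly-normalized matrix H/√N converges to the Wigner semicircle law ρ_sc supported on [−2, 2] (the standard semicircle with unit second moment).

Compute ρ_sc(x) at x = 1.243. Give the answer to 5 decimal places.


ρ_sc(x) = (1/(2π)) √(4 − x²). With x = 1.243:
  4 − x² = 4 − (1.243)² = 4 − 1.545049 = 2.454951.
  √(4 − x²) = 1.566828.
  1/(2π) = 0.159155.
  ρ_sc(1.243) = 0.159155 · 1.566828 = 0.249368.

Rounded to 5 decimal places: ρ_sc(1.243) ≈ 0.24937.


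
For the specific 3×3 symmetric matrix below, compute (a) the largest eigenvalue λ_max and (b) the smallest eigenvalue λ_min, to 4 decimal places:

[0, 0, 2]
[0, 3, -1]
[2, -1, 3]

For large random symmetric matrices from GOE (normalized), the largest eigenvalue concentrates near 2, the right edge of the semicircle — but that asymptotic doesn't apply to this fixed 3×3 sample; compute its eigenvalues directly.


Since M is real symmetric, all three eigenvalues are real; they are the roots of det(λI − M) = λ³ − (tr M) λ² + s λ − det M, where s is the sum of the principal 2×2 minors.
tr M = 0 + 3 + 3 = 6.
s = (0·3 − 0²) + (0·3 − 2²) + (3·3 − (-1)²) = 0 + (-4) + 8 = 4.
det M (expand along row 1) = 0·8 − 0·2 + 2·(-6) = -12.
Characteristic polynomial: λ³ − 6λ² + 4λ + 12 = 0.
Substitute λ = y + (tr M)/3 = y + 2.000000 to remove the quadratic term: y³ + p·y + q = 0 with p = s − (tr M)²/3 = -8.000000 and q = −2(tr M)³/27 + (tr M)·s/3 − det M = 4.000000.
Three real roots ⇒ use the trigonometric (Viète) form: r = 2√(−p/3) = 3.265986, φ = arccos(3q/(p·r)) = arccos(-0.459279) = 2.047980 rad.
y_k = r·cos(φ/3 − 2πk/3) for k = 0, 1, 2 gives y = 2.534070, 0.517304, -3.051374.
λ_k = y_k + 2.000000 gives λ = 4.5341, 2.5173, -1.0514 (check: the sum is 6.0000 = tr M).

Hence λ_max = 4.5341 and λ_min = -1.0514.


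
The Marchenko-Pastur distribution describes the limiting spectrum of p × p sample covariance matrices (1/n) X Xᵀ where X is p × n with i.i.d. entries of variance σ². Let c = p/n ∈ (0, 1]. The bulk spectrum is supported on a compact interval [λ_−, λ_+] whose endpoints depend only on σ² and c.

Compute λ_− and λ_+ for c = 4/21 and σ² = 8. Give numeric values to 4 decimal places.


c = 4/21 = 0.190476; √c = 0.436436.
λ_− = σ² (1 − √c)² = 8 · (1 − 0.436436)² = 8 · (0.563564)² = 2.540837.
λ_+ = σ² (1 + √c)² = 8 · (1 + 0.436436)² = 8 · (1.436436)² = 16.506782.

Rounded to 4 decimal places: λ_− ≈ 2.5408, λ_+ ≈ 16.5068.


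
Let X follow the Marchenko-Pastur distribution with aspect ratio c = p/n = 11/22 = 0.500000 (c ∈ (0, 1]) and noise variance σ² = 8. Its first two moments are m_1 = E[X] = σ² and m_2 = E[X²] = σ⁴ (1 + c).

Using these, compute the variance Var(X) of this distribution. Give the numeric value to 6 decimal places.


m_1 = E[X] = σ² = 8, so m_1² = 64.
m_2 = E[X²] = σ⁴ (1 + c) = 64 · (1 + 0.500000) = 64 · 1.500000 = 96.000000.
(Note m_2 − m_1² simplifies to c · σ⁴ = 0.500000 · 64.)

Var(X) = m_2 − m_1² = 96.000000 − 64 = 32.000000.


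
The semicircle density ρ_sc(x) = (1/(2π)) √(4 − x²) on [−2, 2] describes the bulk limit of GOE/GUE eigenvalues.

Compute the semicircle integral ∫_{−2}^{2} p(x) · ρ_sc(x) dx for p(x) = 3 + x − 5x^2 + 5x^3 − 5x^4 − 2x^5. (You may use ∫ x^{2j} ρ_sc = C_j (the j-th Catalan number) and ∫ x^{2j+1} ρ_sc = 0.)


Write p(x) = Σ a_i x^i, split into monomials and integrate each against ρ_sc separately.
Using ∫ x^{2j} ρ_sc = C_j = (1/(j+1)) C(2j, j) (Catalan numbers) and ∫ x^{2j+1} ρ_sc = 0 (odd monomials vanish by symmetry):
  i = 0 (even): a_0 · C_{0} = 3 · 1 = 3
  i = 1 (odd): ∫ x^1 ρ_sc = 0 (vanishes)
  i = 2 (even): a_2 · C_{1} = -5 · 1 = -5
  i = 3 (odd): ∫ x^3 ρ_sc = 0 (vanishes)
  i = 4 (even): a_4 · C_{2} = -5 · 2 = -10
  i = 5 (odd): ∫ x^5 ρ_sc = 0 (vanishes)

Summing the contributions: ∫_{−2}^{2} p(x) ρ_sc(x) dx = 3 + (-5) + (-10) = -12.


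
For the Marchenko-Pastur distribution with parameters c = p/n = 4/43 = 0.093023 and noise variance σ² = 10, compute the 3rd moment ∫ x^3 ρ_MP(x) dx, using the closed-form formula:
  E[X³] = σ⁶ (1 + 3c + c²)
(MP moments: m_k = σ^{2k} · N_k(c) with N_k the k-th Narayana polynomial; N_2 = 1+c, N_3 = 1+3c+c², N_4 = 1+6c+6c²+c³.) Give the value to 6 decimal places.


E[X³] = σ⁶ (1 + 3c + c²) (third MP moment). With σ² = 10 (so σ⁶ = 1000) and c = 4/43 = 0.093023: E[X³] = 1000 · (1 + 3·0.093023 + (0.093023)²) = 1000 · 1.287723.

So E[X^3] = 1287.723094.


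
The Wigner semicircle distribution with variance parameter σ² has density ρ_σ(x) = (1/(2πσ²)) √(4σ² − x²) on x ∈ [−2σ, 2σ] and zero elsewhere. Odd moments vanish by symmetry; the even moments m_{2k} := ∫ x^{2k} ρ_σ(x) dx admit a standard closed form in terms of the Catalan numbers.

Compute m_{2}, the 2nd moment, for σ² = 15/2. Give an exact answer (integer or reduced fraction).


By the scaled semicircle moment identity, m_{2k} = σ^{2k} · C_k with k = 1.
C_1 = (1/(k+1)) · C(2k, k) = (1/2) · C(2, 1) = (1/2) · 2 = 1.
σ^{2k} = (σ²)^k = (15/2)^1 = 15/2.

Therefore m_{2} = σ^{2} · C_1 = (15/2) · 1 = 15/2.


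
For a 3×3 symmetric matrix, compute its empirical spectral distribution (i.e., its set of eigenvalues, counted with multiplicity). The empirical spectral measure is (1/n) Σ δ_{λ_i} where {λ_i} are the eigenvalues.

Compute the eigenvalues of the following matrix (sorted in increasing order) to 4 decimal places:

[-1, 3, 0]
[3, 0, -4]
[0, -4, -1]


Since M is real symmetric, all three eigenvalues are real; they are the roots of det(λI − M) = λ³ − (tr M) λ² + s λ − det M, where s is the sum of the principal 2×2 minors.
tr M = -1 + 0 + (-1) = -2.
s = ((-1)·0 − 3²) + ((-1)·(-1) − 0²) + (0·(-1) − (-4)²) = -9 + 1 + (-16) = -24.
det M (expand along row 1) = (-1)·(-16) − 3·(-3) + 0·(-12) = 25.
Characteristic polynomial: λ³ + 2λ² − 24λ − 25 = 0.
Substitute λ = y + (tr M)/3 = y − 0.666667 to remove the quadratic term: y³ + p·y + q = 0 with p = s − (tr M)²/3 = -25.333333 and q = −2(tr M)³/27 + (tr M)·s/3 − det M = -8.407407.
Three real roots ⇒ use the trigonometric (Viète) form: r = 2√(−p/3) = 5.811865, φ = arccos(3q/(p·r)) = arccos(0.171307) = 1.398640 rad.
y_k = r·cos(φ/3 − 2πk/3) for k = 0, 1, 2 gives y = 5.191604, -0.333333, -4.858271.
λ_k = y_k − 0.666667 gives λ = 4.5249, -1.0000, -5.5249 (check: the sum is -2.0000 = tr M).

Eigenvalues sorted in increasing order: [-5.5249, -1.0000, 4.5249].


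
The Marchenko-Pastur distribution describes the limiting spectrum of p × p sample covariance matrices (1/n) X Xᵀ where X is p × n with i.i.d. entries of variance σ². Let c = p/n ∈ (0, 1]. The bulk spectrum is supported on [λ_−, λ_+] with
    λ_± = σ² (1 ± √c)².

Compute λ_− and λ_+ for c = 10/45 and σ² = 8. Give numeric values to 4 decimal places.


c = 10/45 = 0.222222; √c = 0.471405.
λ_− = σ² (1 − √c)² = 8 · (1 − 0.471405)² = 8 · (0.528595)² = 2.235305.
λ_+ = σ² (1 + √c)² = 8 · (1 + 0.471405)² = 8 · (1.471405)² = 17.320250.

Rounded to 4 decimal places: λ_− ≈ 2.2353, λ_+ ≈ 17.3203.


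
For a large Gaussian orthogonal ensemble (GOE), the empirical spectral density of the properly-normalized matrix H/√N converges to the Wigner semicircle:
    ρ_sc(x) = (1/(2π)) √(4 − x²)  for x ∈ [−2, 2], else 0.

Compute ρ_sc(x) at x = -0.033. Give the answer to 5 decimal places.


ρ_sc(x) = (1/(2π)) √(4 − x²). With x = -0.033:
  4 − x² = 4 − (-0.033)² = 4 − 0.001089 = 3.998911.
  √(4 − x²) = 1.999728.
  1/(2π) = 0.159155.
  ρ_sc(-0.033) = 0.159155 · 1.999728 = 0.318267.

Rounded to 5 decimal places: ρ_sc(-0.033) ≈ 0.31827.


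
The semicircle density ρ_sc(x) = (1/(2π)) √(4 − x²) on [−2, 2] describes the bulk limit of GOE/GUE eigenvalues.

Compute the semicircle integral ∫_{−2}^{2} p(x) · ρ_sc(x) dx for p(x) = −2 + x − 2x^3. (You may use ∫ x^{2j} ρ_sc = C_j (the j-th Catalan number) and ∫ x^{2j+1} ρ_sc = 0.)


Write p(x) = Σ a_i x^i, split into monomials and integrate each against ρ_sc separately.
Using ∫ x^{2j} ρ_sc = C_j = (1/(j+1)) C(2j, j) (Catalan numbers) and ∫ x^{2j+1} ρ_sc = 0 (odd monomials vanish by symmetry):
  i = 0 (even): a_0 · C_{0} = -2 · 1 = -2
  i = 1 (odd): ∫ x^1 ρ_sc = 0 (vanishes)
  i = 3 (odd): ∫ x^3 ρ_sc = 0 (vanishes)

Summing the contributions: ∫_{−2}^{2} p(x) ρ_sc(x) dx = -2.


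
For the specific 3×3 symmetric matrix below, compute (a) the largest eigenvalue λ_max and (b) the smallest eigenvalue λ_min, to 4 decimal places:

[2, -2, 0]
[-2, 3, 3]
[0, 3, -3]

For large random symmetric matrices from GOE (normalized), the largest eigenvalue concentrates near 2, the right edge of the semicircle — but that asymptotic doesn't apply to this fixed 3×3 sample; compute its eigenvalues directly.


Since M is real symmetric, all three eigenvalues are real; they are the roots of det(λI − M) = λ³ − (tr M) λ² + s λ − det M, where s is the sum of the principal 2×2 minors.
tr M = 2 + 3 + (-3) = 2.
s = (2·3 − (-2)²) + (2·(-3) − 0²) + (3·(-3) − 3²) = 2 + (-6) + (-18) = -22.
det M (expand along row 1) = 2·(-18) − (-2)·6 + 0·(-6) = -24.
Characteristic polynomial: λ³ − 2λ² − 22λ + 24 = 0.
Substitute λ = y + (tr M)/3 = y + 0.666667 to remove the quadratic term: y³ + p·y + q = 0 with p = s − (tr M)²/3 = -23.333333 and q = −2(tr M)³/27 + (tr M)·s/3 − det M = 8.740741.
Three real roots ⇒ use the trigonometric (Viète) form: r = 2√(−p/3) = 5.577734, φ = arccos(3q/(p·r)) = arccos(-0.201481) = 1.773666 rad.
y_k = r·cos(φ/3 − 2πk/3) for k = 0, 1, 2 gives y = 4.630970, 0.376898, -5.007867.
λ_k = y_k + 0.666667 gives λ = 5.2976, 1.0436, -4.3412 (check: the sum is 2.0000 = tr M).

Hence λ_max = 5.2976 and λ_min = -4.3412.


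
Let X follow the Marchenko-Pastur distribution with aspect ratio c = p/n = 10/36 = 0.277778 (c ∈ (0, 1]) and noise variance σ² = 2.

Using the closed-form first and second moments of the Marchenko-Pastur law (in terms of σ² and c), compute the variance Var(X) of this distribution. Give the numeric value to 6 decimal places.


Recall the MP moments m_1 = E[X] = σ² and m_2 = E[X²] = σ⁴ (1 + c).
m_1 = E[X] = σ² = 2, so m_1² = 4.
m_2 = E[X²] = σ⁴ (1 + c) = 4 · (1 + 0.277778) = 4 · 1.277778 = 5.111111.
(Note m_2 − m_1² simplifies to c · σ⁴ = 0.277778 · 4.)

Var(X) = m_2 − m_1² = 5.111111 − 4 = 1.111111.


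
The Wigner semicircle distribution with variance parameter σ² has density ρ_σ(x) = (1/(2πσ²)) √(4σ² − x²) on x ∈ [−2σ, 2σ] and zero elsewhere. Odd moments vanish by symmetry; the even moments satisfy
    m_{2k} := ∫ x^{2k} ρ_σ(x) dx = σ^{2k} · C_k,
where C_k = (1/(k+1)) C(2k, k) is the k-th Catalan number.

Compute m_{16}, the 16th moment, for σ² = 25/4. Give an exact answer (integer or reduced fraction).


By the scaled semicircle moment identity, m_{2k} = σ^{2k} · C_k with k = 8.
C_8 = (1/(k+1)) · C(2k, k) = (1/9) · C(16, 8) = (1/9) · 12870 = 1430.
σ^{2k} = (σ²)^k = (25/4)^8 = 152587890625/65536.

Therefore m_{16} = σ^{16} · C_8 = (152587890625/65536) · 1430 = 109100341796875/32768.


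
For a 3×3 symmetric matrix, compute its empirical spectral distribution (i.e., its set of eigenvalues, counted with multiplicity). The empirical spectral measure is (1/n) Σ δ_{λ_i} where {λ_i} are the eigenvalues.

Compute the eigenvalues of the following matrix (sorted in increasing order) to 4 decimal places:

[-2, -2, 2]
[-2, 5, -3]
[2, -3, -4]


Since M is real symmetric, all three eigenvalues are real; they are the roots of det(λI − M) = λ³ − (tr M) λ² + s λ − det M, where s is the sum of the principal 2×2 minors.
tr M = -2 + 5 + (-4) = -1.
s = ((-2)·5 − (-2)²) + ((-2)·(-4) − 2²) + (5·(-4) − (-3)²) = -14 + 4 + (-29) = -39.
det M (expand along row 1) = (-2)·(-29) − (-2)·14 + 2·(-4) = 78.
Characteristic polynomial: λ³ + λ² − 39λ − 78 = 0.
Substitute λ = y + (tr M)/3 = y − 0.333333 to remove the quadratic term: y³ + p·y + q = 0 with p = s − (tr M)²/3 = -39.333333 and q = −2(tr M)³/27 + (tr M)·s/3 − det M = -64.925926.
Three real roots ⇒ use the trigonometric (Viète) form: r = 2√(−p/3) = 7.241854, φ = arccos(3q/(p·r)) = arccos(0.683800) = 0.817839 rad.
y_k = r·cos(φ/3 − 2πk/3) for k = 0, 1, 2 gives y = 6.974417, -1.798580, -5.175837.
λ_k = y_k − 0.333333 gives λ = 6.6411, -2.1319, -5.5092 (check: the sum is -1.0000 = tr M).

Eigenvalues sorted in increasing order: [-5.5092, -2.1319, 6.6411].


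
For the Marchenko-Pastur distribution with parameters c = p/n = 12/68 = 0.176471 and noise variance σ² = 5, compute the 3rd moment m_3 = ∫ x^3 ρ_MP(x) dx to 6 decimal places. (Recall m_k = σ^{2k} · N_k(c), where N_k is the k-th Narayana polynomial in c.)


E[X³] = σ⁶ (1 + 3c + c²) (third MP moment). With σ² = 5 (so σ⁶ = 125) and c = 12/68 = 0.176471: E[X³] = 125 · (1 + 3·0.176471 + (0.176471)²) = 125 · 1.560554.

So E[X^3] = 195.069204.


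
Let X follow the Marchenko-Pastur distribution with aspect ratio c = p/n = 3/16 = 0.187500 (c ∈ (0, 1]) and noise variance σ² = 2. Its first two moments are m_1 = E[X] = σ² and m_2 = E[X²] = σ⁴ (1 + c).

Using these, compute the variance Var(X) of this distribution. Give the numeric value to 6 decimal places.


m_1 = E[X] = σ² = 2, so m_1² = 4.
m_2 = E[X²] = σ⁴ (1 + c) = 4 · (1 + 0.187500) = 4 · 1.187500 = 4.750000.
(Note m_2 − m_1² simplifies to c · σ⁴ = 0.187500 · 4.)

Var(X) = m_2 − m_1² = 4.750000 − 4 = 0.750000.


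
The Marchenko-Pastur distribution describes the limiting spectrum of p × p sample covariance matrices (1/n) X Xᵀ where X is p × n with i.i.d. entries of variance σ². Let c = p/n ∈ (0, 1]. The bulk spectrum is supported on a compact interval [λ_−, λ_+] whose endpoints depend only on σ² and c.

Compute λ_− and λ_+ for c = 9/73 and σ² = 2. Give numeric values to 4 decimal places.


c = 9/73 = 0.123288; √c = 0.351123.
λ_− = σ² (1 − √c)² = 2 · (1 − 0.351123)² = 2 · (0.648877)² = 0.842082.
λ_+ = σ² (1 + √c)² = 2 · (1 + 0.351123)² = 2 · (1.351123)² = 3.651069.

Rounded to 4 decimal places: λ_− ≈ 0.8421, λ_+ ≈ 3.6511.


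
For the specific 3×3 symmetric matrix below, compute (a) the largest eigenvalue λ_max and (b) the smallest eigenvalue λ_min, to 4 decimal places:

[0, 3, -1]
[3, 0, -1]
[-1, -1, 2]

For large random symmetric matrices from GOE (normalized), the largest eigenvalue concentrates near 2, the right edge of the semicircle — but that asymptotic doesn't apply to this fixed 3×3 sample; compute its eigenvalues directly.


Since M is real symmetric, all three eigenvalues are real; they are the roots of det(λI − M) = λ³ − (tr M) λ² + s λ − det M, where s is the sum of the principal 2×2 minors.
tr M = 0 + 0 + 2 = 2.
s = (0·0 − 3²) + (0·2 − (-1)²) + (0·2 − (-1)²) = -9 + (-1) + (-1) = -11.
det M (expand along row 1) = 0·(-1) − 3·5 + (-1)·(-3) = -12.
Characteristic polynomial: λ³ − 2λ² − 11λ + 12 = 0.
Substitute λ = y + (tr M)/3 = y + 0.666667 to remove the quadratic term: y³ + p·y + q = 0 with p = s − (tr M)²/3 = -12.333333 and q = −2(tr M)³/27 + (tr M)·s/3 − det M = 4.074074.
Three real roots ⇒ use the trigonometric (Viète) form: r = 2√(−p/3) = 4.055175, φ = arccos(3q/(p·r)) = arccos(-0.244377) = 1.817673 rad.
y_k = r·cos(φ/3 − 2πk/3) for k = 0, 1, 2 gives y = 3.333333, 0.333333, -3.666667.
λ_k = y_k + 0.666667 gives λ = 4.0000, 1.0000, -3.0000 (check: the sum is 2.0000 = tr M).

Hence λ_max = 4.0000 and λ_min = -3.0000.


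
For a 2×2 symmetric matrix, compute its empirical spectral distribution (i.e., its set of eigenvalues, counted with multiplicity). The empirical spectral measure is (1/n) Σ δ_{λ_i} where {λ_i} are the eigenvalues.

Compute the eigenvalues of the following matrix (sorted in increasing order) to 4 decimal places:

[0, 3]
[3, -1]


Since M is real symmetric, both eigenvalues are real; they are the roots of det(λI − M) = λ² − (tr M) λ + det M.
tr M = 0 + (-1) = -1.
det M = 0·(-1) − 3² = 0 − 9 = -9.
Characteristic polynomial: λ² + λ − 9 = 0.
Discriminant Δ = (tr M)² − 4·det M = 1 − (-36) = 37; √Δ = 6.082763.
λ = (tr M ± √Δ)/2 = (-1 ± 6.082763)/2, giving (tr M − √Δ)/2 = -3.5414 and (tr M + √Δ)/2 = 2.5414.

Eigenvalues sorted in increasing order: [-3.5414, 2.5414].


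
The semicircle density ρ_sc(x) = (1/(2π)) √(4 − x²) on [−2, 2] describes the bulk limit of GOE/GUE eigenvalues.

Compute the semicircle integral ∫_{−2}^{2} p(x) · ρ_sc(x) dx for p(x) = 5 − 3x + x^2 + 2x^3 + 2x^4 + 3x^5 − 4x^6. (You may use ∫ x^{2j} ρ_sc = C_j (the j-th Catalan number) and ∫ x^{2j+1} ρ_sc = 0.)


Write p(x) = Σ a_i x^i, split into monomials and integrate each against ρ_sc separately.
Using ∫ x^{2j} ρ_sc = C_j = (1/(j+1)) C(2j, j) (Catalan numbers) and ∫ x^{2j+1} ρ_sc = 0 (odd monomials vanish by symmetry):
  i = 0 (even): a_0 · C_{0} = 5 · 1 = 5
  i = 1 (odd): ∫ x^1 ρ_sc = 0 (vanishes)
  i = 2 (even): a_2 · C_{1} = 1 · 1 = 1
  i = 3 (odd): ∫ x^3 ρ_sc = 0 (vanishes)
  i = 4 (even): a_4 · C_{2} = 2 · 2 = 4
  i = 5 (odd): ∫ x^5 ρ_sc = 0 (vanishes)
  i = 6 (even): a_6 · C_{3} = -4 · 5 = -20

Summing the contributions: ∫_{−2}^{2} p(x) ρ_sc(x) dx = 5 + 1 + 4 + (-20) = -10.


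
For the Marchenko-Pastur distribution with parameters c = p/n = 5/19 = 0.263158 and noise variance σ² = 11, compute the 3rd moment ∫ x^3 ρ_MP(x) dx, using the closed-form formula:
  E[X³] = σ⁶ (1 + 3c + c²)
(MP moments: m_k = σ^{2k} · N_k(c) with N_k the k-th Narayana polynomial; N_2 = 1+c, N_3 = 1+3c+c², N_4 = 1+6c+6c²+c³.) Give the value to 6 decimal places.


E[X³] = σ⁶ (1 + 3c + c²) (third MP moment). With σ² = 11 (so σ⁶ = 1331) and c = 5/19 = 0.263158: E[X³] = 1331 · (1 + 3·0.263158 + (0.263158)²) = 1331 · 1.858726.

So E[X^3] = 2473.963989.


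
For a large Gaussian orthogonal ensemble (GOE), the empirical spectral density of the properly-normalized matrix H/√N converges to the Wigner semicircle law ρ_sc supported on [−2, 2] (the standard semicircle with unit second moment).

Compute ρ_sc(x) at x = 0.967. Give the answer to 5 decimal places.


ρ_sc(x) = (1/(2π)) √(4 − x²). With x = 0.967:
  4 − x² = 4 − (0.967)² = 4 − 0.935089 = 3.064911.
  √(4 − x²) = 1.750689.
  1/(2π) = 0.159155.
  ρ_sc(0.967) = 0.159155 · 1.750689 = 0.278631.

Rounded to 5 decimal places: ρ_sc(0.967) ≈ 0.27863.


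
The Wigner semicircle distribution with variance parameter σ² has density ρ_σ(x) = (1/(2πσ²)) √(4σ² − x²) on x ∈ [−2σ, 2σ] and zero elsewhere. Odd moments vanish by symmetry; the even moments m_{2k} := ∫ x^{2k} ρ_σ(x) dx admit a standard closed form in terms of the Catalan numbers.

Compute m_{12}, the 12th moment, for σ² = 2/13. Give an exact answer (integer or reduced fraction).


By the scaled semicircle moment identity, m_{2k} = σ^{2k} · C_k with k = 6.
C_6 = (1/(k+1)) · C(2k, k) = (1/7) · C(12, 6) = (1/7) · 924 = 132.
σ^{2k} = (σ²)^k = (2/13)^6 = 64/4826809.

Therefore m_{12} = σ^{12} · C_6 = (64/4826809) · 132 = 8448/4826809.


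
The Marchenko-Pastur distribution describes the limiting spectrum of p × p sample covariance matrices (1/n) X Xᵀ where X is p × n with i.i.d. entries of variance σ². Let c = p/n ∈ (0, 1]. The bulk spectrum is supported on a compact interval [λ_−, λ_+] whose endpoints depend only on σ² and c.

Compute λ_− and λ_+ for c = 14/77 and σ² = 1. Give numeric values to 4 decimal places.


c = 14/77 = 0.181818; √c = 0.426401.
λ_− = σ² (1 − √c)² = 1 · (1 − 0.426401)² = 1 · (0.573599)² = 0.329015.
λ_+ = σ² (1 + √c)² = 1 · (1 + 0.426401)² = 1 · (1.426401)² = 2.034621.

Rounded to 4 decimal places: λ_− ≈ 0.3290, λ_+ ≈ 2.0346.


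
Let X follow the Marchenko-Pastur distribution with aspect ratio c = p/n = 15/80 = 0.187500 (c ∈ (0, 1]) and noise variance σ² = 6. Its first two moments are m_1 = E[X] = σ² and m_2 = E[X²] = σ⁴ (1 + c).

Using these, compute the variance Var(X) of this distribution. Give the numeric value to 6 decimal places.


m_1 = E[X] = σ² = 6, so m_1² = 36.
m_2 = E[X²] = σ⁴ (1 + c) = 36 · (1 + 0.187500) = 36 · 1.187500 = 42.750000.
(Note m_2 − m_1² simplifies to c · σ⁴ = 0.187500 · 36.)

Var(X) = m_2 − m_1² = 42.750000 − 36 = 6.750000.


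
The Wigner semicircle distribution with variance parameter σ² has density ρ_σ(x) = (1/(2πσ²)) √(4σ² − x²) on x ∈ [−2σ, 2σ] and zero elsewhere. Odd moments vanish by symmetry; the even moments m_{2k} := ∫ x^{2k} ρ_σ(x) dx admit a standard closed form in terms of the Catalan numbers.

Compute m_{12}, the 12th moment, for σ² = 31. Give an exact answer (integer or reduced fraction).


By the scaled semicircle moment identity, m_{2k} = σ^{2k} · C_k with k = 6.
C_6 = (1/(k+1)) · C(2k, k) = (1/7) · C(12, 6) = (1/7) · 924 = 132.
σ^{2k} = (σ²)^k = (31)^6 = 887503681.

Therefore m_{12} = σ^{12} · C_6 = 887503681 · 132 = 117150485892.


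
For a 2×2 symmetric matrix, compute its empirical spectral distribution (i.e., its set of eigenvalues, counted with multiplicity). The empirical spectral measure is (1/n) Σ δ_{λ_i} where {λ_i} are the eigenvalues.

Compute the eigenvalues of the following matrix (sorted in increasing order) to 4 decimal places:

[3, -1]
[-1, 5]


Since M is real symmetric, both eigenvalues are real; they are the roots of det(λI − M) = λ² − (tr M) λ + det M.
tr M = 3 + 5 = 8.
det M = 3·5 − (-1)² = 15 − 1 = 14.
Characteristic polynomial: λ² − 8λ + 14 = 0.
Discriminant Δ = (tr M)² − 4·det M = 64 − 56 = 8; √Δ = 2.828427.
λ = (tr M ± √Δ)/2 = (8 ± 2.828427)/2, giving (tr M − √Δ)/2 = 2.5858 and (tr M + √Δ)/2 = 5.4142.

Eigenvalues sorted in increasing order: [2.5858, 5.4142].


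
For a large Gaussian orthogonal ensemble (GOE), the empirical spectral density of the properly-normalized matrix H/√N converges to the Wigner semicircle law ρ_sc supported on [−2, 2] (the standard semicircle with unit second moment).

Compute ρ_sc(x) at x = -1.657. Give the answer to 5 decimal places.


ρ_sc(x) = (1/(2π)) √(4 − x²). With x = -1.657:
  4 − x² = 4 − (-1.657)² = 4 − 2.745649 = 1.254351.
  √(4 − x²) = 1.119978.
  1/(2π) = 0.159155.
  ρ_sc(-1.657) = 0.159155 · 1.119978 = 0.178250.

Rounded to 5 decimal places: ρ_sc(-1.657) ≈ 0.17825.


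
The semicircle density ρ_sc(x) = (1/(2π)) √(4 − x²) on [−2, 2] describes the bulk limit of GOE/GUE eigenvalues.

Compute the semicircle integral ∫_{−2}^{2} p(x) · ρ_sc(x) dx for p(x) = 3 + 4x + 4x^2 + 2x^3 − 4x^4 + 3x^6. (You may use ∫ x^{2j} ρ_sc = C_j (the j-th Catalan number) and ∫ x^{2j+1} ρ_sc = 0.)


Write p(x) = Σ a_i x^i, split into monomials and integrate each against ρ_sc separately.
Using ∫ x^{2j} ρ_sc = C_j = (1/(j+1)) C(2j, j) (Catalan numbers) and ∫ x^{2j+1} ρ_sc = 0 (odd monomials vanish by symmetry):
  i = 0 (even): a_0 · C_{0} = 3 · 1 = 3
  i = 1 (odd): ∫ x^1 ρ_sc = 0 (vanishes)
  i = 2 (even): a_2 · C_{1} = 4 · 1 = 4
  i = 3 (odd): ∫ x^3 ρ_sc = 0 (vanishes)
  i = 4 (even): a_4 · C_{2} = -4 · 2 = -8
  i = 6 (even): a_6 · C_{3} = 3 · 5 = 15

Summing the contributions: ∫_{−2}^{2} p(x) ρ_sc(x) dx = 3 + 4 + (-8) + 15 = 14.


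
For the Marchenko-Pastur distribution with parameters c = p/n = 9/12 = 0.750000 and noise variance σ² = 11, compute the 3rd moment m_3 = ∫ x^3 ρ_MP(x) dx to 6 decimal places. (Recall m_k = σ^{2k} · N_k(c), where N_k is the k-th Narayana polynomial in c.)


E[X³] = σ⁶ (1 + 3c + c²) (third MP moment). With σ² = 11 (so σ⁶ = 1331) and c = 9/12 = 0.750000: E[X³] = 1331 · (1 + 3·0.750000 + (0.750000)²) = 1331 · 3.812500.

So E[X^3] = 5074.437500.


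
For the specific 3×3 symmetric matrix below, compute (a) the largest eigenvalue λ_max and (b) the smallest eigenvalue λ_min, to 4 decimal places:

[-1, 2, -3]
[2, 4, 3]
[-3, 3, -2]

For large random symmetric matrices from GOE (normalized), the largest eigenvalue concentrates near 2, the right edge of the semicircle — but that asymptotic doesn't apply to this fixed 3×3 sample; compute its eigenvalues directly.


Since M is real symmetric, all three eigenvalues are real; they are the roots of det(λI − M) = λ³ − (tr M) λ² + s λ − det M, where s is the sum of the principal 2×2 minors.
tr M = -1 + 4 + (-2) = 1.
s = ((-1)·4 − 2²) + ((-1)·(-2) − (-3)²) + (4·(-2) − 3²) = -8 + (-7) + (-17) = -32.
det M (expand along row 1) = (-1)·(-17) − 2·5 + (-3)·18 = -47.
Characteristic polynomial: λ³ − λ² − 32λ + 47 = 0.
Substitute λ = y + (tr M)/3 = y + 0.333333 to remove the quadratic term: y³ + p·y + q = 0 with p = s − (tr M)²/3 = -32.333333 and q = −2(tr M)³/27 + (tr M)·s/3 − det M = 36.259259.
Three real roots ⇒ use the trigonometric (Viète) form: r = 2√(−p/3) = 6.565905, φ = arccos(3q/(p·r)) = arccos(-0.512383) = 2.108754 rad.
y_k = r·cos(φ/3 − 2πk/3) for k = 0, 1, 2 gives y = 5.009517, 1.171094, -6.180611.
λ_k = y_k + 0.333333 gives λ = 5.3429, 1.5044, -5.8473 (check: the sum is 1.0000 = tr M).

Hence λ_max = 5.3429 and λ_min = -5.8473.


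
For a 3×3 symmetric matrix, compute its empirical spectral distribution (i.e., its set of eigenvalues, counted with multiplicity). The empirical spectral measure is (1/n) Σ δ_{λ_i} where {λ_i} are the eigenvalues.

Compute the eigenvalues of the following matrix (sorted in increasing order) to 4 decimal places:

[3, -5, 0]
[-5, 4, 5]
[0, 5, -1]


Since M is real symmetric, all three eigenvalues are real; they are the roots of det(λI − M) = λ³ − (tr M) λ² + s λ − det M, where s is the sum of the principal 2×2 minors.
tr M = 3 + 4 + (-1) = 6.
s = (3·4 − (-5)²) + (3·(-1) − 0²) + (4·(-1) − 5²) = -13 + (-3) + (-29) = -45.
det M (expand along row 1) = 3·(-29) − (-5)·5 + 0·(-25) = -62.
Characteristic polynomial: λ³ − 6λ² − 45λ + 62 = 0.
Substitute λ = y + (tr M)/3 = y + 2.000000 to remove the quadratic term: y³ + p·y + q = 0 with p = s − (tr M)²/3 = -57.000000 and q = −2(tr M)³/27 + (tr M)·s/3 − det M = -44.000000.
Three real roots ⇒ use the trigonometric (Viète) form: r = 2√(−p/3) = 8.717798, φ = arccos(3q/(p·r)) = arccos(0.265639) = 1.301929 rad.
y_k = r·cos(φ/3 − 2πk/3) for k = 0, 1, 2 gives y = 7.909666, -0.780264, -7.129402.
λ_k = y_k + 2.000000 gives λ = 9.9097, 1.2197, -5.1294 (check: the sum is 6.0000 = tr M).

Eigenvalues sorted in increasing order: [-5.1294, 1.2197, 9.9097].


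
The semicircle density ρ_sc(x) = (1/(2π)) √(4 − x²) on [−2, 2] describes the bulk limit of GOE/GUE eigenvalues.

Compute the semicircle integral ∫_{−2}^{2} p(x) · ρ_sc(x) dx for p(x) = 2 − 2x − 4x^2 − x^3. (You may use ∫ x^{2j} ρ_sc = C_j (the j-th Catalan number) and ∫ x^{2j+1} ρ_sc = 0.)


Write p(x) = Σ a_i x^i, split into monomials and integrate each against ρ_sc separately.
Using ∫ x^{2j} ρ_sc = C_j = (1/(j+1)) C(2j, j) (Catalan numbers) and ∫ x^{2j+1} ρ_sc = 0 (odd monomials vanish by symmetry):
  i = 0 (even): a_0 · C_{0} = 2 · 1 = 2
  i = 1 (odd): ∫ x^1 ρ_sc = 0 (vanishes)
  i = 2 (even): a_2 · C_{1} = -4 · 1 = -4
  i = 3 (odd): ∫ x^3 ρ_sc = 0 (vanishes)

Summing the contributions: ∫_{−2}^{2} p(x) ρ_sc(x) dx = 2 + (-4) = -2.


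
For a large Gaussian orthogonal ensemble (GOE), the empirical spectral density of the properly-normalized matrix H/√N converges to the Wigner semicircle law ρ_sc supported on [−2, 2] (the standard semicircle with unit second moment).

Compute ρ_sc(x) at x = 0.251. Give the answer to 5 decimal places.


ρ_sc(x) = (1/(2π)) √(4 − x²). With x = 0.251:
  4 − x² = 4 − (0.251)² = 4 − 0.063001 = 3.936999.
  √(4 − x²) = 1.984187.
  1/(2π) = 0.159155.
  ρ_sc(0.251) = 0.159155 · 1.984187 = 0.315793.

Rounded to 5 decimal places: ρ_sc(0.251) ≈ 0.31579.


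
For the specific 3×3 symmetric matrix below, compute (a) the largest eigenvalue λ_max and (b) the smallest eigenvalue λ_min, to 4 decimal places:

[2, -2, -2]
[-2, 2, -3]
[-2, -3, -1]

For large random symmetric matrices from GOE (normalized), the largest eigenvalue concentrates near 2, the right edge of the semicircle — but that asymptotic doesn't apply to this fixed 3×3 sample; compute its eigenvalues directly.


Since M is real symmetric, all three eigenvalues are real; they are the roots of det(λI − M) = λ³ − (tr M) λ² + s λ − det M, where s is the sum of the principal 2×2 minors.
tr M = 2 + 2 + (-1) = 3.
s = (2·2 − (-2)²) + (2·(-1) − (-2)²) + (2·(-1) − (-3)²) = 0 + (-6) + (-11) = -17.
det M (expand along row 1) = 2·(-11) − (-2)·(-4) + (-2)·10 = -50.
Characteristic polynomial: λ³ − 3λ² − 17λ + 50 = 0.
Substitute λ = y + (tr M)/3 = y + 1.000000 to remove the quadratic term: y³ + p·y + q = 0 with p = s − (tr M)²/3 = -20.000000 and q = −2(tr M)³/27 + (tr M)·s/3 − det M = 31.000000.
Three real roots ⇒ use the trigonometric (Viète) form: r = 2√(−p/3) = 5.163978, φ = arccos(3q/(p·r)) = arccos(-0.900469) = 2.691642 rad.
y_k = r·cos(φ/3 − 2πk/3) for k = 0, 1, 2 gives y = 3.221237, 1.884768, -5.106005.
λ_k = y_k + 1.000000 gives λ = 4.2212, 2.8848, -4.1060 (check: the sum is 3.0000 = tr M).

Hence λ_max = 4.2212 and λ_min = -4.1060.
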